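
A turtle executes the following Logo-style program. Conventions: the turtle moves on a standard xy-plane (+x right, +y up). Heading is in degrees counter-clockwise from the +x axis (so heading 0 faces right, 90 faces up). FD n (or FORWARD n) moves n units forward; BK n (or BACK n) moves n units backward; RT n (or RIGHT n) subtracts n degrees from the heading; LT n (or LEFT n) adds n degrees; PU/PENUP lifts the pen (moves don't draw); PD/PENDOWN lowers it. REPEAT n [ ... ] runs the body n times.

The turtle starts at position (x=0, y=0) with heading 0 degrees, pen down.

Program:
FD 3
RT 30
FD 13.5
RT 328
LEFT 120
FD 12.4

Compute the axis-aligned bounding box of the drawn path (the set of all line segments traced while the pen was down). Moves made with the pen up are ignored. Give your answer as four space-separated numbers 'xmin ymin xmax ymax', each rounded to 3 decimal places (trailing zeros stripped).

Answer: 0 -6.75 14.691 3.766

Derivation:
Executing turtle program step by step:
Start: pos=(0,0), heading=0, pen down
FD 3: (0,0) -> (3,0) [heading=0, draw]
RT 30: heading 0 -> 330
FD 13.5: (3,0) -> (14.691,-6.75) [heading=330, draw]
RT 328: heading 330 -> 2
LT 120: heading 2 -> 122
FD 12.4: (14.691,-6.75) -> (8.12,3.766) [heading=122, draw]
Final: pos=(8.12,3.766), heading=122, 3 segment(s) drawn

Segment endpoints: x in {0, 3, 8.12, 14.691}, y in {-6.75, 0, 3.766}
xmin=0, ymin=-6.75, xmax=14.691, ymax=3.766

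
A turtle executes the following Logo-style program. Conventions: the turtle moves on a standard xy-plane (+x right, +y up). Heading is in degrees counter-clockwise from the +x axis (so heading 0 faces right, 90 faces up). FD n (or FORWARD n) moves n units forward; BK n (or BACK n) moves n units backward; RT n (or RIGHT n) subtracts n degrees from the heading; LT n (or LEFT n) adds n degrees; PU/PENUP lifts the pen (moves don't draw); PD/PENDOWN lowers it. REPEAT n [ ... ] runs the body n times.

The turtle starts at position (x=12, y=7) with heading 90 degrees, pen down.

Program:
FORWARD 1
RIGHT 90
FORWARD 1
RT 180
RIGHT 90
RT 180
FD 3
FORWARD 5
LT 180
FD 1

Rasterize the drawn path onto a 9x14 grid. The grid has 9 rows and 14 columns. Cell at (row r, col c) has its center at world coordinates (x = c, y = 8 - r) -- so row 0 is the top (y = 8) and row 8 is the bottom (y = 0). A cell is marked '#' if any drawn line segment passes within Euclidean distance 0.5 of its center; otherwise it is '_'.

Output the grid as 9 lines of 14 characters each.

Answer: ____________##
____________##
_____________#
_____________#
_____________#
_____________#
_____________#
_____________#
_____________#

Derivation:
Segment 0: (12,7) -> (12,8)
Segment 1: (12,8) -> (13,8)
Segment 2: (13,8) -> (13,5)
Segment 3: (13,5) -> (13,0)
Segment 4: (13,0) -> (13,1)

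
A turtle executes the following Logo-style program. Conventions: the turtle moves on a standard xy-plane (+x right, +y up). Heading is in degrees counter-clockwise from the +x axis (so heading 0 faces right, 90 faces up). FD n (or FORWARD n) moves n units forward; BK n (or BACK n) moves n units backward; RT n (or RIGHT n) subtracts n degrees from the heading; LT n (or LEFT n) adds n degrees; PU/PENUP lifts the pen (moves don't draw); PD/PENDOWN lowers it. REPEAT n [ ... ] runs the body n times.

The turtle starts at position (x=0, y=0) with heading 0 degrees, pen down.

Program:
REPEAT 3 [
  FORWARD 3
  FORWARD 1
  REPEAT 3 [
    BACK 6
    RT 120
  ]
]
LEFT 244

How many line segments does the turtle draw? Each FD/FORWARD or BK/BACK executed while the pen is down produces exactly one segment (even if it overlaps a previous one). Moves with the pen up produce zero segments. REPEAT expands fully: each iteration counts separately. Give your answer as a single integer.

Executing turtle program step by step:
Start: pos=(0,0), heading=0, pen down
REPEAT 3 [
  -- iteration 1/3 --
  FD 3: (0,0) -> (3,0) [heading=0, draw]
  FD 1: (3,0) -> (4,0) [heading=0, draw]
  REPEAT 3 [
    -- iteration 1/3 --
    BK 6: (4,0) -> (-2,0) [heading=0, draw]
    RT 120: heading 0 -> 240
    -- iteration 2/3 --
    BK 6: (-2,0) -> (1,5.196) [heading=240, draw]
    RT 120: heading 240 -> 120
    -- iteration 3/3 --
    BK 6: (1,5.196) -> (4,0) [heading=120, draw]
    RT 120: heading 120 -> 0
  ]
  -- iteration 2/3 --
  FD 3: (4,0) -> (7,0) [heading=0, draw]
  FD 1: (7,0) -> (8,0) [heading=0, draw]
  REPEAT 3 [
    -- iteration 1/3 --
    BK 6: (8,0) -> (2,0) [heading=0, draw]
    RT 120: heading 0 -> 240
    -- iteration 2/3 --
    BK 6: (2,0) -> (5,5.196) [heading=240, draw]
    RT 120: heading 240 -> 120
    -- iteration 3/3 --
    BK 6: (5,5.196) -> (8,0) [heading=120, draw]
    RT 120: heading 120 -> 0
  ]
  -- iteration 3/3 --
  FD 3: (8,0) -> (11,0) [heading=0, draw]
  FD 1: (11,0) -> (12,0) [heading=0, draw]
  REPEAT 3 [
    -- iteration 1/3 --
    BK 6: (12,0) -> (6,0) [heading=0, draw]
    RT 120: heading 0 -> 240
    -- iteration 2/3 --
    BK 6: (6,0) -> (9,5.196) [heading=240, draw]
    RT 120: heading 240 -> 120
    -- iteration 3/3 --
    BK 6: (9,5.196) -> (12,0) [heading=120, draw]
    RT 120: heading 120 -> 0
  ]
]
LT 244: heading 0 -> 244
Final: pos=(12,0), heading=244, 15 segment(s) drawn
Segments drawn: 15

Answer: 15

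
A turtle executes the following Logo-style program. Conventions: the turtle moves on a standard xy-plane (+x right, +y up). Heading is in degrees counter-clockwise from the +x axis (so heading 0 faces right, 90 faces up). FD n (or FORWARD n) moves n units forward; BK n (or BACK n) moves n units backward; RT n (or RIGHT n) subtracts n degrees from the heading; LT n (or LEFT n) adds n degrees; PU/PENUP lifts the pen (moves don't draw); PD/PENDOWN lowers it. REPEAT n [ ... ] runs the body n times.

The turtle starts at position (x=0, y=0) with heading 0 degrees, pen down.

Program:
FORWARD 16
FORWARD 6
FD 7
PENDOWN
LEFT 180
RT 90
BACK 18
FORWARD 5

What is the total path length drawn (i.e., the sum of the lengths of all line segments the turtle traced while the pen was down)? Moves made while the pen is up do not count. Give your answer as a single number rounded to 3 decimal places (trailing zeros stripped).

Answer: 52

Derivation:
Executing turtle program step by step:
Start: pos=(0,0), heading=0, pen down
FD 16: (0,0) -> (16,0) [heading=0, draw]
FD 6: (16,0) -> (22,0) [heading=0, draw]
FD 7: (22,0) -> (29,0) [heading=0, draw]
PD: pen down
LT 180: heading 0 -> 180
RT 90: heading 180 -> 90
BK 18: (29,0) -> (29,-18) [heading=90, draw]
FD 5: (29,-18) -> (29,-13) [heading=90, draw]
Final: pos=(29,-13), heading=90, 5 segment(s) drawn

Segment lengths:
  seg 1: (0,0) -> (16,0), length = 16
  seg 2: (16,0) -> (22,0), length = 6
  seg 3: (22,0) -> (29,0), length = 7
  seg 4: (29,0) -> (29,-18), length = 18
  seg 5: (29,-18) -> (29,-13), length = 5
Total = 52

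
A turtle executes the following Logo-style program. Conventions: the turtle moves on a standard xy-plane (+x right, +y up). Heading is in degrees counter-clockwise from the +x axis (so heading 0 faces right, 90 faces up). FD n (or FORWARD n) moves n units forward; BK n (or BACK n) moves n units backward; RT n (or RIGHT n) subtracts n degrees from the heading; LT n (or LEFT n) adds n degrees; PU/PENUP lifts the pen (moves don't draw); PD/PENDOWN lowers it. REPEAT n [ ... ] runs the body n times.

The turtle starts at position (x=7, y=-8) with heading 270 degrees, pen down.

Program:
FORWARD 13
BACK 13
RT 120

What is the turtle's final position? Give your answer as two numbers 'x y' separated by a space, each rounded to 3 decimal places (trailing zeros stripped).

Executing turtle program step by step:
Start: pos=(7,-8), heading=270, pen down
FD 13: (7,-8) -> (7,-21) [heading=270, draw]
BK 13: (7,-21) -> (7,-8) [heading=270, draw]
RT 120: heading 270 -> 150
Final: pos=(7,-8), heading=150, 2 segment(s) drawn

Answer: 7 -8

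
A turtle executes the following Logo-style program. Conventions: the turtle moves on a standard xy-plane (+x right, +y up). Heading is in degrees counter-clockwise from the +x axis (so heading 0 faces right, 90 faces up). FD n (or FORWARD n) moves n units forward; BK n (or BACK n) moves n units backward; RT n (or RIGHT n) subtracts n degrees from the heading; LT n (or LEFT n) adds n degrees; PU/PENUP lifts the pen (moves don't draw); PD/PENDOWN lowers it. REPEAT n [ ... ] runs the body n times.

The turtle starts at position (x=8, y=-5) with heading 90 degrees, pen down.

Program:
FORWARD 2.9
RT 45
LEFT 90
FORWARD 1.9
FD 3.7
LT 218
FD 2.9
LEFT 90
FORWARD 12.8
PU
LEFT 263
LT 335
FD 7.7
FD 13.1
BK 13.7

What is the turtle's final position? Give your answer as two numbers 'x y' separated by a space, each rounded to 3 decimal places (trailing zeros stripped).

Executing turtle program step by step:
Start: pos=(8,-5), heading=90, pen down
FD 2.9: (8,-5) -> (8,-2.1) [heading=90, draw]
RT 45: heading 90 -> 45
LT 90: heading 45 -> 135
FD 1.9: (8,-2.1) -> (6.656,-0.756) [heading=135, draw]
FD 3.7: (6.656,-0.756) -> (4.04,1.86) [heading=135, draw]
LT 218: heading 135 -> 353
FD 2.9: (4.04,1.86) -> (6.919,1.506) [heading=353, draw]
LT 90: heading 353 -> 83
FD 12.8: (6.919,1.506) -> (8.479,14.211) [heading=83, draw]
PU: pen up
LT 263: heading 83 -> 346
LT 335: heading 346 -> 321
FD 7.7: (8.479,14.211) -> (14.463,9.365) [heading=321, move]
FD 13.1: (14.463,9.365) -> (24.643,1.121) [heading=321, move]
BK 13.7: (24.643,1.121) -> (13.996,9.743) [heading=321, move]
Final: pos=(13.996,9.743), heading=321, 5 segment(s) drawn

Answer: 13.996 9.743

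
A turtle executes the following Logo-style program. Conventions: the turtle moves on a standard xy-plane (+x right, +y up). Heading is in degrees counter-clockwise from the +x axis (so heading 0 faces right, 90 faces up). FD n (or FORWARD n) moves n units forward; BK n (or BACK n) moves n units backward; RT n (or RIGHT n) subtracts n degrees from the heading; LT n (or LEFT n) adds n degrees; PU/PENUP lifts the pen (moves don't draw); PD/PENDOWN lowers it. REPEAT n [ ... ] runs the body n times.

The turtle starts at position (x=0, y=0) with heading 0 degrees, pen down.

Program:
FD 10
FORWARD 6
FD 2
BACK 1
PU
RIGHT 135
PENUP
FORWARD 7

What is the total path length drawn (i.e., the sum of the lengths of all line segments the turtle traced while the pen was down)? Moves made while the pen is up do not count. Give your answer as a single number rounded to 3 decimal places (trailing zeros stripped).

Executing turtle program step by step:
Start: pos=(0,0), heading=0, pen down
FD 10: (0,0) -> (10,0) [heading=0, draw]
FD 6: (10,0) -> (16,0) [heading=0, draw]
FD 2: (16,0) -> (18,0) [heading=0, draw]
BK 1: (18,0) -> (17,0) [heading=0, draw]
PU: pen up
RT 135: heading 0 -> 225
PU: pen up
FD 7: (17,0) -> (12.05,-4.95) [heading=225, move]
Final: pos=(12.05,-4.95), heading=225, 4 segment(s) drawn

Segment lengths:
  seg 1: (0,0) -> (10,0), length = 10
  seg 2: (10,0) -> (16,0), length = 6
  seg 3: (16,0) -> (18,0), length = 2
  seg 4: (18,0) -> (17,0), length = 1
Total = 19

Answer: 19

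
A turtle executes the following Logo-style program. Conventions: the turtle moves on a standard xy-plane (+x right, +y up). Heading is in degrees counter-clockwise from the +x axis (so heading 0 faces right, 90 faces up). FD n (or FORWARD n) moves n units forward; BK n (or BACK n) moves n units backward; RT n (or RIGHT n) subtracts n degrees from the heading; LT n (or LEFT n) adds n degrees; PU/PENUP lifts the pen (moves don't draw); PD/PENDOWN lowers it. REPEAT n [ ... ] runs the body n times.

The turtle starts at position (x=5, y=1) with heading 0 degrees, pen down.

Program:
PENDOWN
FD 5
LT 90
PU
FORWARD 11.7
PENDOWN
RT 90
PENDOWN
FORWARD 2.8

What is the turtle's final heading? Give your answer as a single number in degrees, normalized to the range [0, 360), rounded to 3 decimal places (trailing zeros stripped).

Answer: 0

Derivation:
Executing turtle program step by step:
Start: pos=(5,1), heading=0, pen down
PD: pen down
FD 5: (5,1) -> (10,1) [heading=0, draw]
LT 90: heading 0 -> 90
PU: pen up
FD 11.7: (10,1) -> (10,12.7) [heading=90, move]
PD: pen down
RT 90: heading 90 -> 0
PD: pen down
FD 2.8: (10,12.7) -> (12.8,12.7) [heading=0, draw]
Final: pos=(12.8,12.7), heading=0, 2 segment(s) drawn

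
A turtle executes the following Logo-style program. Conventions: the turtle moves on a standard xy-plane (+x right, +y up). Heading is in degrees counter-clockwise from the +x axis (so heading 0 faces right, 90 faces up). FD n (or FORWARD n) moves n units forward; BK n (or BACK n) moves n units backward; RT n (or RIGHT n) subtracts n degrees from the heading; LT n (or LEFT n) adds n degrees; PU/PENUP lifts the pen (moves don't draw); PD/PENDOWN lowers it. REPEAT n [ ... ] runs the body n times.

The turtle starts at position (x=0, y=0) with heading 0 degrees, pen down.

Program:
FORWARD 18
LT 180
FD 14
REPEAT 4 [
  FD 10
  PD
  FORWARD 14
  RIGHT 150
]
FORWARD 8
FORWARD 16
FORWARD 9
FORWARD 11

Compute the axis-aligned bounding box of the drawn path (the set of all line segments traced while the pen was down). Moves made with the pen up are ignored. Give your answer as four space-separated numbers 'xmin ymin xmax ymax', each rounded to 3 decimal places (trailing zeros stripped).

Answer: -20 -22.89 18 15.215

Derivation:
Executing turtle program step by step:
Start: pos=(0,0), heading=0, pen down
FD 18: (0,0) -> (18,0) [heading=0, draw]
LT 180: heading 0 -> 180
FD 14: (18,0) -> (4,0) [heading=180, draw]
REPEAT 4 [
  -- iteration 1/4 --
  FD 10: (4,0) -> (-6,0) [heading=180, draw]
  PD: pen down
  FD 14: (-6,0) -> (-20,0) [heading=180, draw]
  RT 150: heading 180 -> 30
  -- iteration 2/4 --
  FD 10: (-20,0) -> (-11.34,5) [heading=30, draw]
  PD: pen down
  FD 14: (-11.34,5) -> (0.785,12) [heading=30, draw]
  RT 150: heading 30 -> 240
  -- iteration 3/4 --
  FD 10: (0.785,12) -> (-4.215,3.34) [heading=240, draw]
  PD: pen down
  FD 14: (-4.215,3.34) -> (-11.215,-8.785) [heading=240, draw]
  RT 150: heading 240 -> 90
  -- iteration 4/4 --
  FD 10: (-11.215,-8.785) -> (-11.215,1.215) [heading=90, draw]
  PD: pen down
  FD 14: (-11.215,1.215) -> (-11.215,15.215) [heading=90, draw]
  RT 150: heading 90 -> 300
]
FD 8: (-11.215,15.215) -> (-7.215,8.287) [heading=300, draw]
FD 16: (-7.215,8.287) -> (0.785,-5.569) [heading=300, draw]
FD 9: (0.785,-5.569) -> (5.285,-13.363) [heading=300, draw]
FD 11: (5.285,-13.363) -> (10.785,-22.89) [heading=300, draw]
Final: pos=(10.785,-22.89), heading=300, 14 segment(s) drawn

Segment endpoints: x in {-20, -11.34, -11.215, -11.215, -11.215, -7.215, -6, -4.215, 0, 0.785, 0.785, 4, 5.285, 10.785, 18}, y in {-22.89, -13.363, -8.785, -5.569, 0, 0, 0, 0, 1.215, 3.34, 5, 8.287, 12, 15.215}
xmin=-20, ymin=-22.89, xmax=18, ymax=15.215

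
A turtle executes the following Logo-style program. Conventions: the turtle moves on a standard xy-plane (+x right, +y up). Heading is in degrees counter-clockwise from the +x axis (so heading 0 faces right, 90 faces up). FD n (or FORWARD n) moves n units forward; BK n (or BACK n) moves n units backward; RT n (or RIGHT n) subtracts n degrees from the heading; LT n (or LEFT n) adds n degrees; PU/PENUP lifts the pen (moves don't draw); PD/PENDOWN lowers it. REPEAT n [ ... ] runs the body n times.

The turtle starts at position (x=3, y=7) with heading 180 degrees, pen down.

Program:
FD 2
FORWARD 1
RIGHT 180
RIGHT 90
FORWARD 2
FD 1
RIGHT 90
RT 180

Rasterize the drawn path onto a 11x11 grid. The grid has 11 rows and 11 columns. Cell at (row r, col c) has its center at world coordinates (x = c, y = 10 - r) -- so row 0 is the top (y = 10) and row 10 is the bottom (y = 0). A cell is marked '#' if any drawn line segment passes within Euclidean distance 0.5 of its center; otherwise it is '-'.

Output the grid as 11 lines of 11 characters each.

Segment 0: (3,7) -> (1,7)
Segment 1: (1,7) -> (0,7)
Segment 2: (0,7) -> (0,5)
Segment 3: (0,5) -> (0,4)

Answer: -----------
-----------
-----------
####-------
#----------
#----------
#----------
-----------
-----------
-----------
-----------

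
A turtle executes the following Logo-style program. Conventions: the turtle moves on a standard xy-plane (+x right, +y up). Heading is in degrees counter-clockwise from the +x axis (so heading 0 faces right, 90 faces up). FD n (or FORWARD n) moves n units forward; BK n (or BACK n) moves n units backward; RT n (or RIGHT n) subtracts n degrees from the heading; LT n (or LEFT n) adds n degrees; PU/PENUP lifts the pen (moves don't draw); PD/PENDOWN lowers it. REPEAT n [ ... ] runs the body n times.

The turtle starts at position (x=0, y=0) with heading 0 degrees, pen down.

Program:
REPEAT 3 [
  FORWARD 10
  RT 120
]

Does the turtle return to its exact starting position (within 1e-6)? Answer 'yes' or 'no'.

Answer: yes

Derivation:
Executing turtle program step by step:
Start: pos=(0,0), heading=0, pen down
REPEAT 3 [
  -- iteration 1/3 --
  FD 10: (0,0) -> (10,0) [heading=0, draw]
  RT 120: heading 0 -> 240
  -- iteration 2/3 --
  FD 10: (10,0) -> (5,-8.66) [heading=240, draw]
  RT 120: heading 240 -> 120
  -- iteration 3/3 --
  FD 10: (5,-8.66) -> (0,0) [heading=120, draw]
  RT 120: heading 120 -> 0
]
Final: pos=(0,0), heading=0, 3 segment(s) drawn

Start position: (0, 0)
Final position: (0, 0)
Distance = 0; < 1e-6 -> CLOSED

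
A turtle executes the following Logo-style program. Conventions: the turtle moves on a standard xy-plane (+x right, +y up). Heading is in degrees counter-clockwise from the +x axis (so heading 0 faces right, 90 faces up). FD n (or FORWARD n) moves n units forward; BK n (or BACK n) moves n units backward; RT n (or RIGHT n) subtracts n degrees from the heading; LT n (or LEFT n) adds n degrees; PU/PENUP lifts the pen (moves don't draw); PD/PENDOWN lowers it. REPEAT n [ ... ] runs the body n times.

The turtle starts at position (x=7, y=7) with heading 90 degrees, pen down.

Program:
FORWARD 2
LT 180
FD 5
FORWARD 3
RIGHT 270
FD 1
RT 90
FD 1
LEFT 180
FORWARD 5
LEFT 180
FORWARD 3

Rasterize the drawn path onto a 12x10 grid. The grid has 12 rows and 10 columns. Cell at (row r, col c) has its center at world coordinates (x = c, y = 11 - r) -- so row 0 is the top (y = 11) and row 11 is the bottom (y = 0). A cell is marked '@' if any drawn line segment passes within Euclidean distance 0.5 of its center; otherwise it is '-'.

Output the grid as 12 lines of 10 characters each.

Answer: ----------
----------
-------@--
-------@--
-------@--
-------@--
-------@@-
-------@@-
-------@@-
-------@@-
-------@@-
--------@-

Derivation:
Segment 0: (7,7) -> (7,9)
Segment 1: (7,9) -> (7,4)
Segment 2: (7,4) -> (7,1)
Segment 3: (7,1) -> (8,1)
Segment 4: (8,1) -> (8,0)
Segment 5: (8,0) -> (8,5)
Segment 6: (8,5) -> (8,2)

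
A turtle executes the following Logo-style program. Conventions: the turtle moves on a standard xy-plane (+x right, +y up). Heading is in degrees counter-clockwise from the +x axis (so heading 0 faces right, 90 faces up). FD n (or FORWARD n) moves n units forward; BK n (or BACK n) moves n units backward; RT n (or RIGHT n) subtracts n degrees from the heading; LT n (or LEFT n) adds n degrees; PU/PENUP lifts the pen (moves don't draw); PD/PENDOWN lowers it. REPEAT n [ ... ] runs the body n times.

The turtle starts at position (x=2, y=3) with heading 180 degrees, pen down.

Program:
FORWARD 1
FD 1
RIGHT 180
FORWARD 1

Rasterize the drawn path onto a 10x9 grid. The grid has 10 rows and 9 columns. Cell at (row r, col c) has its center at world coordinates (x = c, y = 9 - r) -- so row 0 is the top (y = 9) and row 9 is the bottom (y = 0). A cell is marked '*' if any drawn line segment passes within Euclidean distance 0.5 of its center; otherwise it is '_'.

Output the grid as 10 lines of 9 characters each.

Segment 0: (2,3) -> (1,3)
Segment 1: (1,3) -> (0,3)
Segment 2: (0,3) -> (1,3)

Answer: _________
_________
_________
_________
_________
_________
***______
_________
_________
_________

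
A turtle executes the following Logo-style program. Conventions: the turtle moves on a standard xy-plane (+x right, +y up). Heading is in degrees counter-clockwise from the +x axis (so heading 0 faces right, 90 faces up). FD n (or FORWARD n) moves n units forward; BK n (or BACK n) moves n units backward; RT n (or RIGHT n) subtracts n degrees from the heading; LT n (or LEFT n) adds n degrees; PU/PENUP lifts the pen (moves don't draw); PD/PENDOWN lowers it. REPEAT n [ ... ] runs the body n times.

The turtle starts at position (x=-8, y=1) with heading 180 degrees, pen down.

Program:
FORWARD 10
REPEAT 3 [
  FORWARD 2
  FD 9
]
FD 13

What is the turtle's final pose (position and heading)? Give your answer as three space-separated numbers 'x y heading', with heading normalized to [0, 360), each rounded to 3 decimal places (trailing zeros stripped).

Answer: -64 1 180

Derivation:
Executing turtle program step by step:
Start: pos=(-8,1), heading=180, pen down
FD 10: (-8,1) -> (-18,1) [heading=180, draw]
REPEAT 3 [
  -- iteration 1/3 --
  FD 2: (-18,1) -> (-20,1) [heading=180, draw]
  FD 9: (-20,1) -> (-29,1) [heading=180, draw]
  -- iteration 2/3 --
  FD 2: (-29,1) -> (-31,1) [heading=180, draw]
  FD 9: (-31,1) -> (-40,1) [heading=180, draw]
  -- iteration 3/3 --
  FD 2: (-40,1) -> (-42,1) [heading=180, draw]
  FD 9: (-42,1) -> (-51,1) [heading=180, draw]
]
FD 13: (-51,1) -> (-64,1) [heading=180, draw]
Final: pos=(-64,1), heading=180, 8 segment(s) drawn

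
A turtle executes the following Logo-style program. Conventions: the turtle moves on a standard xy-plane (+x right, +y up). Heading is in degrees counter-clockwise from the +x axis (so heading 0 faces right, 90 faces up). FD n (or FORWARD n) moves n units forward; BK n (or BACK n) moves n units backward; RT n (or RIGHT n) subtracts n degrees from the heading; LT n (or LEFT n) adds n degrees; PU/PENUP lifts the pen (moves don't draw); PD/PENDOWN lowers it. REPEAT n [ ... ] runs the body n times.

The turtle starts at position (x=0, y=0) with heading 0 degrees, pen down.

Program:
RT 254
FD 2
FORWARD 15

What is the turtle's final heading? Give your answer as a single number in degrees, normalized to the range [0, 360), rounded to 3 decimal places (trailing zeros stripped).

Answer: 106

Derivation:
Executing turtle program step by step:
Start: pos=(0,0), heading=0, pen down
RT 254: heading 0 -> 106
FD 2: (0,0) -> (-0.551,1.923) [heading=106, draw]
FD 15: (-0.551,1.923) -> (-4.686,16.341) [heading=106, draw]
Final: pos=(-4.686,16.341), heading=106, 2 segment(s) drawn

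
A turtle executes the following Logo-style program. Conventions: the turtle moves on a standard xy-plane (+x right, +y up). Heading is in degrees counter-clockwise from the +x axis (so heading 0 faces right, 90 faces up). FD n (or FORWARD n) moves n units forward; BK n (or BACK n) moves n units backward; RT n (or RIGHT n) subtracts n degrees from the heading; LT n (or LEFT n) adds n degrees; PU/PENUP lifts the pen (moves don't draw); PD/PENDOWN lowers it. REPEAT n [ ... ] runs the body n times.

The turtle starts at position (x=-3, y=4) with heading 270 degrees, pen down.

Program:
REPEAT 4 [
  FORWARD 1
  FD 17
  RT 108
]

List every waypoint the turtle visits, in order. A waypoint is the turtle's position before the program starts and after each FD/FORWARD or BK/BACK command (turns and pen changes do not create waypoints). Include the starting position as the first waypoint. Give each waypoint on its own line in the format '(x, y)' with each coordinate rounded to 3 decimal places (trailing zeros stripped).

Executing turtle program step by step:
Start: pos=(-3,4), heading=270, pen down
REPEAT 4 [
  -- iteration 1/4 --
  FD 1: (-3,4) -> (-3,3) [heading=270, draw]
  FD 17: (-3,3) -> (-3,-14) [heading=270, draw]
  RT 108: heading 270 -> 162
  -- iteration 2/4 --
  FD 1: (-3,-14) -> (-3.951,-13.691) [heading=162, draw]
  FD 17: (-3.951,-13.691) -> (-20.119,-8.438) [heading=162, draw]
  RT 108: heading 162 -> 54
  -- iteration 3/4 --
  FD 1: (-20.119,-8.438) -> (-19.531,-7.629) [heading=54, draw]
  FD 17: (-19.531,-7.629) -> (-9.539,6.125) [heading=54, draw]
  RT 108: heading 54 -> 306
  -- iteration 4/4 --
  FD 1: (-9.539,6.125) -> (-8.951,5.316) [heading=306, draw]
  FD 17: (-8.951,5.316) -> (1.041,-8.438) [heading=306, draw]
  RT 108: heading 306 -> 198
]
Final: pos=(1.041,-8.438), heading=198, 8 segment(s) drawn
Waypoints (9 total):
(-3, 4)
(-3, 3)
(-3, -14)
(-3.951, -13.691)
(-20.119, -8.438)
(-19.531, -7.629)
(-9.539, 6.125)
(-8.951, 5.316)
(1.041, -8.438)

Answer: (-3, 4)
(-3, 3)
(-3, -14)
(-3.951, -13.691)
(-20.119, -8.438)
(-19.531, -7.629)
(-9.539, 6.125)
(-8.951, 5.316)
(1.041, -8.438)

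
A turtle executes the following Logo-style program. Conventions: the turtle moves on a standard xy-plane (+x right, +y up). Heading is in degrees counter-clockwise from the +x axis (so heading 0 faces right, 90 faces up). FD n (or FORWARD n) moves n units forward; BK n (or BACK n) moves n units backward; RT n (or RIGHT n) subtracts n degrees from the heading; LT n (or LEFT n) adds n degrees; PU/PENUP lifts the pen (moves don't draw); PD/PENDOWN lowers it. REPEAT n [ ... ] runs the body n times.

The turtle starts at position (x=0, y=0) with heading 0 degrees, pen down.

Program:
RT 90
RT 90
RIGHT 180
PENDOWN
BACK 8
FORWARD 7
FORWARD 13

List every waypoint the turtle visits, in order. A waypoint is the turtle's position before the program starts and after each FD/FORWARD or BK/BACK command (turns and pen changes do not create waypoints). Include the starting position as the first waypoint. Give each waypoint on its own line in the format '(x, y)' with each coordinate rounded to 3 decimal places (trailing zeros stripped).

Executing turtle program step by step:
Start: pos=(0,0), heading=0, pen down
RT 90: heading 0 -> 270
RT 90: heading 270 -> 180
RT 180: heading 180 -> 0
PD: pen down
BK 8: (0,0) -> (-8,0) [heading=0, draw]
FD 7: (-8,0) -> (-1,0) [heading=0, draw]
FD 13: (-1,0) -> (12,0) [heading=0, draw]
Final: pos=(12,0), heading=0, 3 segment(s) drawn
Waypoints (4 total):
(0, 0)
(-8, 0)
(-1, 0)
(12, 0)

Answer: (0, 0)
(-8, 0)
(-1, 0)
(12, 0)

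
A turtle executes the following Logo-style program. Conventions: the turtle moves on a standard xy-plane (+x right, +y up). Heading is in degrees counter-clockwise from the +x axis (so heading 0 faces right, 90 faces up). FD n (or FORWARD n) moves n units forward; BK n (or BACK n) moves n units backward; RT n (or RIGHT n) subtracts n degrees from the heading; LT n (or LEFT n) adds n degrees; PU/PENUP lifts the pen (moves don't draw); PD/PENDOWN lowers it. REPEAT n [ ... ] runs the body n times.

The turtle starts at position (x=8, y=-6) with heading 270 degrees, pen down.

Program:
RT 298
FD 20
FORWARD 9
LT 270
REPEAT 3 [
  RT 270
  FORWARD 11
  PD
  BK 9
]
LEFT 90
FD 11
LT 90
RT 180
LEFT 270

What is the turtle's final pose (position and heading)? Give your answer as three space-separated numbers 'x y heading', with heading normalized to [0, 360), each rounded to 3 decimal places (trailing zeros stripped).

Answer: 29.38 -27.561 62

Derivation:
Executing turtle program step by step:
Start: pos=(8,-6), heading=270, pen down
RT 298: heading 270 -> 332
FD 20: (8,-6) -> (25.659,-15.389) [heading=332, draw]
FD 9: (25.659,-15.389) -> (33.605,-19.615) [heading=332, draw]
LT 270: heading 332 -> 242
REPEAT 3 [
  -- iteration 1/3 --
  RT 270: heading 242 -> 332
  FD 11: (33.605,-19.615) -> (43.318,-24.779) [heading=332, draw]
  PD: pen down
  BK 9: (43.318,-24.779) -> (35.371,-20.554) [heading=332, draw]
  -- iteration 2/3 --
  RT 270: heading 332 -> 62
  FD 11: (35.371,-20.554) -> (40.536,-10.841) [heading=62, draw]
  PD: pen down
  BK 9: (40.536,-10.841) -> (36.31,-18.788) [heading=62, draw]
  -- iteration 3/3 --
  RT 270: heading 62 -> 152
  FD 11: (36.31,-18.788) -> (26.598,-13.624) [heading=152, draw]
  PD: pen down
  BK 9: (26.598,-13.624) -> (34.544,-17.849) [heading=152, draw]
]
LT 90: heading 152 -> 242
FD 11: (34.544,-17.849) -> (29.38,-27.561) [heading=242, draw]
LT 90: heading 242 -> 332
RT 180: heading 332 -> 152
LT 270: heading 152 -> 62
Final: pos=(29.38,-27.561), heading=62, 9 segment(s) drawn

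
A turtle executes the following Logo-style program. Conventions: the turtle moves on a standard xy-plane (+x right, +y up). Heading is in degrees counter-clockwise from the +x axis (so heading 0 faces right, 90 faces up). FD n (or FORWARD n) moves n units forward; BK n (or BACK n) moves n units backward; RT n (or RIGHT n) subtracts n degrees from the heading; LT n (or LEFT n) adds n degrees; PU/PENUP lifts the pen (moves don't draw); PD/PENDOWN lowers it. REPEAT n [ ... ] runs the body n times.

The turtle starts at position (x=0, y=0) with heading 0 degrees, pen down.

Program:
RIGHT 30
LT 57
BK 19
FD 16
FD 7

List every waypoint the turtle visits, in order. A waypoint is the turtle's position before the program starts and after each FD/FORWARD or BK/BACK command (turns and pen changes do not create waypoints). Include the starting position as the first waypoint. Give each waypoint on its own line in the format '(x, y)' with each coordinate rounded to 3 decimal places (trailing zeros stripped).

Executing turtle program step by step:
Start: pos=(0,0), heading=0, pen down
RT 30: heading 0 -> 330
LT 57: heading 330 -> 27
BK 19: (0,0) -> (-16.929,-8.626) [heading=27, draw]
FD 16: (-16.929,-8.626) -> (-2.673,-1.362) [heading=27, draw]
FD 7: (-2.673,-1.362) -> (3.564,1.816) [heading=27, draw]
Final: pos=(3.564,1.816), heading=27, 3 segment(s) drawn
Waypoints (4 total):
(0, 0)
(-16.929, -8.626)
(-2.673, -1.362)
(3.564, 1.816)

Answer: (0, 0)
(-16.929, -8.626)
(-2.673, -1.362)
(3.564, 1.816)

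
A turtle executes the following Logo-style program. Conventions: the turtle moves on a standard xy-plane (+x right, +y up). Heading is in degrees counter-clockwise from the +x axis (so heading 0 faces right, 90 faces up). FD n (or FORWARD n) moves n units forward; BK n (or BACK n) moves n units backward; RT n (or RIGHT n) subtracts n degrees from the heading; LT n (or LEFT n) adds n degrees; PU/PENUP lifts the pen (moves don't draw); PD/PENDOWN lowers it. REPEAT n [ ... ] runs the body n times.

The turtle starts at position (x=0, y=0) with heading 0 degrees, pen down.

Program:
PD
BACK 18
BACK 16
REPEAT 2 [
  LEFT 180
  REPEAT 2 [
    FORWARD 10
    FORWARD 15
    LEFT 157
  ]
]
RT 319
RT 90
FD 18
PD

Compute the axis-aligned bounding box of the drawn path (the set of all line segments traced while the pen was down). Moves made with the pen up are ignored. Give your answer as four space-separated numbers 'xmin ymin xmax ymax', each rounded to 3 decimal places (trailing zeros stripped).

Executing turtle program step by step:
Start: pos=(0,0), heading=0, pen down
PD: pen down
BK 18: (0,0) -> (-18,0) [heading=0, draw]
BK 16: (-18,0) -> (-34,0) [heading=0, draw]
REPEAT 2 [
  -- iteration 1/2 --
  LT 180: heading 0 -> 180
  REPEAT 2 [
    -- iteration 1/2 --
    FD 10: (-34,0) -> (-44,0) [heading=180, draw]
    FD 15: (-44,0) -> (-59,0) [heading=180, draw]
    LT 157: heading 180 -> 337
    -- iteration 2/2 --
    FD 10: (-59,0) -> (-49.795,-3.907) [heading=337, draw]
    FD 15: (-49.795,-3.907) -> (-35.987,-9.768) [heading=337, draw]
    LT 157: heading 337 -> 134
  ]
  -- iteration 2/2 --
  LT 180: heading 134 -> 314
  REPEAT 2 [
    -- iteration 1/2 --
    FD 10: (-35.987,-9.768) -> (-29.041,-16.962) [heading=314, draw]
    FD 15: (-29.041,-16.962) -> (-18.621,-27.752) [heading=314, draw]
    LT 157: heading 314 -> 111
    -- iteration 2/2 --
    FD 10: (-18.621,-27.752) -> (-22.205,-18.416) [heading=111, draw]
    FD 15: (-22.205,-18.416) -> (-27.58,-4.412) [heading=111, draw]
    LT 157: heading 111 -> 268
  ]
]
RT 319: heading 268 -> 309
RT 90: heading 309 -> 219
FD 18: (-27.58,-4.412) -> (-41.569,-15.74) [heading=219, draw]
PD: pen down
Final: pos=(-41.569,-15.74), heading=219, 11 segment(s) drawn

Segment endpoints: x in {-59, -49.795, -44, -41.569, -35.987, -34, -29.041, -27.58, -22.205, -18.621, -18, 0}, y in {-27.752, -18.416, -16.962, -15.74, -9.768, -4.412, -3.907, 0, 0, 0}
xmin=-59, ymin=-27.752, xmax=0, ymax=0

Answer: -59 -27.752 0 0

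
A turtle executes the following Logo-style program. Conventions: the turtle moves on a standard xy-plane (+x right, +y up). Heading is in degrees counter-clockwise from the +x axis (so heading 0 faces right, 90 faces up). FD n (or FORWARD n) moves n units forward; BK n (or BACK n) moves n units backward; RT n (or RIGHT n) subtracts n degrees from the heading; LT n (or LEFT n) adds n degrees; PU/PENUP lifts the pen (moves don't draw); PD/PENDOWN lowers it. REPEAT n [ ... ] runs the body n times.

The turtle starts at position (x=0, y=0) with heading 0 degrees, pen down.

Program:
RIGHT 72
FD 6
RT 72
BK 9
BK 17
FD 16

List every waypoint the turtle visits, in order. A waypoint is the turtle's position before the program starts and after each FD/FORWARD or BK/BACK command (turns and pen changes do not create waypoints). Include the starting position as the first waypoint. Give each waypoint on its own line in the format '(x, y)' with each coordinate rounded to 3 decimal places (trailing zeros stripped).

Executing turtle program step by step:
Start: pos=(0,0), heading=0, pen down
RT 72: heading 0 -> 288
FD 6: (0,0) -> (1.854,-5.706) [heading=288, draw]
RT 72: heading 288 -> 216
BK 9: (1.854,-5.706) -> (9.135,-0.416) [heading=216, draw]
BK 17: (9.135,-0.416) -> (22.889,9.576) [heading=216, draw]
FD 16: (22.889,9.576) -> (9.944,0.172) [heading=216, draw]
Final: pos=(9.944,0.172), heading=216, 4 segment(s) drawn
Waypoints (5 total):
(0, 0)
(1.854, -5.706)
(9.135, -0.416)
(22.889, 9.576)
(9.944, 0.172)

Answer: (0, 0)
(1.854, -5.706)
(9.135, -0.416)
(22.889, 9.576)
(9.944, 0.172)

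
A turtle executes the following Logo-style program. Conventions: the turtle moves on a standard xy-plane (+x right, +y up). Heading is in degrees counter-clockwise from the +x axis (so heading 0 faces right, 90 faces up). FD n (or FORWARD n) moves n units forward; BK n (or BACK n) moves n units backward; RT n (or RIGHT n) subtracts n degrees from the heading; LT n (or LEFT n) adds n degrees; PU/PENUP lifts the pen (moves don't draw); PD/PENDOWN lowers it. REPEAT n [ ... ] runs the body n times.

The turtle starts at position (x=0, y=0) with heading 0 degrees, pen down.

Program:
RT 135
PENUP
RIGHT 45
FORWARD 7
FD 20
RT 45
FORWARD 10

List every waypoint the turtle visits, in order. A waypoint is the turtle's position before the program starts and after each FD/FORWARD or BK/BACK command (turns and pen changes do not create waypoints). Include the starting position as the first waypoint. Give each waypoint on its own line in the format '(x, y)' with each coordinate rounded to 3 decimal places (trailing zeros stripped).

Executing turtle program step by step:
Start: pos=(0,0), heading=0, pen down
RT 135: heading 0 -> 225
PU: pen up
RT 45: heading 225 -> 180
FD 7: (0,0) -> (-7,0) [heading=180, move]
FD 20: (-7,0) -> (-27,0) [heading=180, move]
RT 45: heading 180 -> 135
FD 10: (-27,0) -> (-34.071,7.071) [heading=135, move]
Final: pos=(-34.071,7.071), heading=135, 0 segment(s) drawn
Waypoints (4 total):
(0, 0)
(-7, 0)
(-27, 0)
(-34.071, 7.071)

Answer: (0, 0)
(-7, 0)
(-27, 0)
(-34.071, 7.071)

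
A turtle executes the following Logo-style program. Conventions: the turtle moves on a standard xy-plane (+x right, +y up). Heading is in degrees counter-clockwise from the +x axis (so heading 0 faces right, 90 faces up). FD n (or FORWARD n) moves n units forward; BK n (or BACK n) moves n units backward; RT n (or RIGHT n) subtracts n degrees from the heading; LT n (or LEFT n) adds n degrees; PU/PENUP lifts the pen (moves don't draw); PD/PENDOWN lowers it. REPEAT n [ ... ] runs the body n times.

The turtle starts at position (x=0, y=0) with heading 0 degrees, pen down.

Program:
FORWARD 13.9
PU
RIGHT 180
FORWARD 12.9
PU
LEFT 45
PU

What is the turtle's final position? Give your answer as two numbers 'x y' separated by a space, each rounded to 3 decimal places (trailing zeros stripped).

Executing turtle program step by step:
Start: pos=(0,0), heading=0, pen down
FD 13.9: (0,0) -> (13.9,0) [heading=0, draw]
PU: pen up
RT 180: heading 0 -> 180
FD 12.9: (13.9,0) -> (1,0) [heading=180, move]
PU: pen up
LT 45: heading 180 -> 225
PU: pen up
Final: pos=(1,0), heading=225, 1 segment(s) drawn

Answer: 1 0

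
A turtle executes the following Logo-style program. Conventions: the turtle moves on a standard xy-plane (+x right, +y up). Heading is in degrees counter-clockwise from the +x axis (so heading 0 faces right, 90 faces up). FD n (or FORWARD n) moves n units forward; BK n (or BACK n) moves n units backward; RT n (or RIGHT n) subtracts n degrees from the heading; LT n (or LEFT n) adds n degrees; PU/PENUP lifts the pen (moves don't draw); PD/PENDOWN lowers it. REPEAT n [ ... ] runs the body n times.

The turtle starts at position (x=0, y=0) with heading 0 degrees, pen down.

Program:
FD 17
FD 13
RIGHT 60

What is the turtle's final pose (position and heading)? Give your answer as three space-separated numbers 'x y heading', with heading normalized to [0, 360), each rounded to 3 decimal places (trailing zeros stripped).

Answer: 30 0 300

Derivation:
Executing turtle program step by step:
Start: pos=(0,0), heading=0, pen down
FD 17: (0,0) -> (17,0) [heading=0, draw]
FD 13: (17,0) -> (30,0) [heading=0, draw]
RT 60: heading 0 -> 300
Final: pos=(30,0), heading=300, 2 segment(s) drawn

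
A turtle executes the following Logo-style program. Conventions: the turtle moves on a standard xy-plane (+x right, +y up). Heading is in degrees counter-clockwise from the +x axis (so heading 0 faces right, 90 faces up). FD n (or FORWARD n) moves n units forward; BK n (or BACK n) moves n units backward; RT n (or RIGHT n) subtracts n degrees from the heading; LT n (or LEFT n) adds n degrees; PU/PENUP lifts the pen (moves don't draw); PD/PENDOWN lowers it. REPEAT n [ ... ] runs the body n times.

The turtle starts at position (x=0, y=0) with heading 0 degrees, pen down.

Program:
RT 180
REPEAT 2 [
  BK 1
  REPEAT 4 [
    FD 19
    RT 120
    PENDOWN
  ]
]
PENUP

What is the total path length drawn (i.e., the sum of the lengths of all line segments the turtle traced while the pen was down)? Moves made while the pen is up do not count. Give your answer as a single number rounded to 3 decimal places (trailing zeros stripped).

Answer: 154

Derivation:
Executing turtle program step by step:
Start: pos=(0,0), heading=0, pen down
RT 180: heading 0 -> 180
REPEAT 2 [
  -- iteration 1/2 --
  BK 1: (0,0) -> (1,0) [heading=180, draw]
  REPEAT 4 [
    -- iteration 1/4 --
    FD 19: (1,0) -> (-18,0) [heading=180, draw]
    RT 120: heading 180 -> 60
    PD: pen down
    -- iteration 2/4 --
    FD 19: (-18,0) -> (-8.5,16.454) [heading=60, draw]
    RT 120: heading 60 -> 300
    PD: pen down
    -- iteration 3/4 --
    FD 19: (-8.5,16.454) -> (1,0) [heading=300, draw]
    RT 120: heading 300 -> 180
    PD: pen down
    -- iteration 4/4 --
    FD 19: (1,0) -> (-18,0) [heading=180, draw]
    RT 120: heading 180 -> 60
    PD: pen down
  ]
  -- iteration 2/2 --
  BK 1: (-18,0) -> (-18.5,-0.866) [heading=60, draw]
  REPEAT 4 [
    -- iteration 1/4 --
    FD 19: (-18.5,-0.866) -> (-9,15.588) [heading=60, draw]
    RT 120: heading 60 -> 300
    PD: pen down
    -- iteration 2/4 --
    FD 19: (-9,15.588) -> (0.5,-0.866) [heading=300, draw]
    RT 120: heading 300 -> 180
    PD: pen down
    -- iteration 3/4 --
    FD 19: (0.5,-0.866) -> (-18.5,-0.866) [heading=180, draw]
    RT 120: heading 180 -> 60
    PD: pen down
    -- iteration 4/4 --
    FD 19: (-18.5,-0.866) -> (-9,15.588) [heading=60, draw]
    RT 120: heading 60 -> 300
    PD: pen down
  ]
]
PU: pen up
Final: pos=(-9,15.588), heading=300, 10 segment(s) drawn

Segment lengths:
  seg 1: (0,0) -> (1,0), length = 1
  seg 2: (1,0) -> (-18,0), length = 19
  seg 3: (-18,0) -> (-8.5,16.454), length = 19
  seg 4: (-8.5,16.454) -> (1,0), length = 19
  seg 5: (1,0) -> (-18,0), length = 19
  seg 6: (-18,0) -> (-18.5,-0.866), length = 1
  seg 7: (-18.5,-0.866) -> (-9,15.588), length = 19
  seg 8: (-9,15.588) -> (0.5,-0.866), length = 19
  seg 9: (0.5,-0.866) -> (-18.5,-0.866), length = 19
  seg 10: (-18.5,-0.866) -> (-9,15.588), length = 19
Total = 154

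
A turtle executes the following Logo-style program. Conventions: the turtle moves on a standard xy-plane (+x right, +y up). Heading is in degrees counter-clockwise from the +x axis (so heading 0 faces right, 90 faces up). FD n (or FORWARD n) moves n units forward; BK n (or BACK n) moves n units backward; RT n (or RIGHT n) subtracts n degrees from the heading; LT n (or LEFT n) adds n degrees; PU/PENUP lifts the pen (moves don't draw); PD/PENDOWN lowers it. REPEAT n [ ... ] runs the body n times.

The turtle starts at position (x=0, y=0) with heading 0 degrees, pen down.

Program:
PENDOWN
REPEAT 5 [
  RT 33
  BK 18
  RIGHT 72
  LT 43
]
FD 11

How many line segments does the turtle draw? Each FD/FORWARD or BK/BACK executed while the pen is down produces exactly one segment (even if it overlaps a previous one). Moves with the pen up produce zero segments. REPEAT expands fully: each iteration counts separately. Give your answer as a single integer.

Answer: 6

Derivation:
Executing turtle program step by step:
Start: pos=(0,0), heading=0, pen down
PD: pen down
REPEAT 5 [
  -- iteration 1/5 --
  RT 33: heading 0 -> 327
  BK 18: (0,0) -> (-15.096,9.804) [heading=327, draw]
  RT 72: heading 327 -> 255
  LT 43: heading 255 -> 298
  -- iteration 2/5 --
  RT 33: heading 298 -> 265
  BK 18: (-15.096,9.804) -> (-13.527,27.735) [heading=265, draw]
  RT 72: heading 265 -> 193
  LT 43: heading 193 -> 236
  -- iteration 3/5 --
  RT 33: heading 236 -> 203
  BK 18: (-13.527,27.735) -> (3.042,34.768) [heading=203, draw]
  RT 72: heading 203 -> 131
  LT 43: heading 131 -> 174
  -- iteration 4/5 --
  RT 33: heading 174 -> 141
  BK 18: (3.042,34.768) -> (17.03,23.44) [heading=141, draw]
  RT 72: heading 141 -> 69
  LT 43: heading 69 -> 112
  -- iteration 5/5 --
  RT 33: heading 112 -> 79
  BK 18: (17.03,23.44) -> (13.596,5.771) [heading=79, draw]
  RT 72: heading 79 -> 7
  LT 43: heading 7 -> 50
]
FD 11: (13.596,5.771) -> (20.667,14.198) [heading=50, draw]
Final: pos=(20.667,14.198), heading=50, 6 segment(s) drawn
Segments drawn: 6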